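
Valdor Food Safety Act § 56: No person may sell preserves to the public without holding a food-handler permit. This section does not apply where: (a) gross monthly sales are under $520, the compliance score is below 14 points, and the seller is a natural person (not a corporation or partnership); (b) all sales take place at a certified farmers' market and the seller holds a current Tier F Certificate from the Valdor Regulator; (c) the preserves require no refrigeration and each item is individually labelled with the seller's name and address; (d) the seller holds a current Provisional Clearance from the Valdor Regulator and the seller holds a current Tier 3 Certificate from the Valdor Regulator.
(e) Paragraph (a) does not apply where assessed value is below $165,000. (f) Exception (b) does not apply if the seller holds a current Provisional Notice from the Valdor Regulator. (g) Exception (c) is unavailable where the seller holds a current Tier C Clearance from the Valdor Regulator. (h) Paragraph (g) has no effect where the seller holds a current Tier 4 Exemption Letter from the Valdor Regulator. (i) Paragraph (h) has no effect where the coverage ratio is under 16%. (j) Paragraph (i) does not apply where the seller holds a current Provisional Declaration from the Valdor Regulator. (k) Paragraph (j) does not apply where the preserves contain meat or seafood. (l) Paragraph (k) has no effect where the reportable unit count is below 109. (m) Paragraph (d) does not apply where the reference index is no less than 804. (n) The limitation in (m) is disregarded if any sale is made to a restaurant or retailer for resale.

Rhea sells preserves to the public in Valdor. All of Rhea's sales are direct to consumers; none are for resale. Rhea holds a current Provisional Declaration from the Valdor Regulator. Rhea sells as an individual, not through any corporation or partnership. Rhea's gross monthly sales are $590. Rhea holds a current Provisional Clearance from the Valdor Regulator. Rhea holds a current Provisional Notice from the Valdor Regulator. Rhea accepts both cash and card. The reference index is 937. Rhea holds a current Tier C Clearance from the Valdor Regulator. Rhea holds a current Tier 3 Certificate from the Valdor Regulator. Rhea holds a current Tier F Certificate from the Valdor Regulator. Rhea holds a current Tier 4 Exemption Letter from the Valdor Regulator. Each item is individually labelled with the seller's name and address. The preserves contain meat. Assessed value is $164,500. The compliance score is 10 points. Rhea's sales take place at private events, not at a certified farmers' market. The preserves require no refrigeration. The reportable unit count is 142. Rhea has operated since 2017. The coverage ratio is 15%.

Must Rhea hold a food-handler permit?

Yes — Rhea must hold a food-handler permit.

Exception (a) requires that gross monthly sales are under $520; but gross monthly sales are $590, not under $520, so (a) is unavailable.
Exception (b) does not apply: sales are at private events, not a certified farmers' market.
Exception (c): the preserves are shelf-stable; items are individually labelled — every condition holds. However, paragraphs (g)–(l) must be considered: (g) applies — a current Tier C Clearance is held. (h) operates (a current Tier 4 Exemption Letter is held), but is itself disapplied by (i): (i) is triggered — the coverage ratio is 15%, under the 16% limit. (j) is triggered (a current Provisional Declaration is held), but yields to (k): (k) operates against (j): the preserves contain meat. (l), which would lift (k), does not operate here — the reportable unit count is 142, not below 109. So (c) is unavailable.
All of (d)'s requirements are met (a current Provisional Clearance is held; a current Tier 3 Certificate is held). However, paragraphs (m)–(n) must be considered: (m) operates against (d): the reference index is 937, meeting the 804 threshold. (n) is not triggered (no sales are for resale), so (m) stands. So (d) is unavailable.
No exception displaces § 56.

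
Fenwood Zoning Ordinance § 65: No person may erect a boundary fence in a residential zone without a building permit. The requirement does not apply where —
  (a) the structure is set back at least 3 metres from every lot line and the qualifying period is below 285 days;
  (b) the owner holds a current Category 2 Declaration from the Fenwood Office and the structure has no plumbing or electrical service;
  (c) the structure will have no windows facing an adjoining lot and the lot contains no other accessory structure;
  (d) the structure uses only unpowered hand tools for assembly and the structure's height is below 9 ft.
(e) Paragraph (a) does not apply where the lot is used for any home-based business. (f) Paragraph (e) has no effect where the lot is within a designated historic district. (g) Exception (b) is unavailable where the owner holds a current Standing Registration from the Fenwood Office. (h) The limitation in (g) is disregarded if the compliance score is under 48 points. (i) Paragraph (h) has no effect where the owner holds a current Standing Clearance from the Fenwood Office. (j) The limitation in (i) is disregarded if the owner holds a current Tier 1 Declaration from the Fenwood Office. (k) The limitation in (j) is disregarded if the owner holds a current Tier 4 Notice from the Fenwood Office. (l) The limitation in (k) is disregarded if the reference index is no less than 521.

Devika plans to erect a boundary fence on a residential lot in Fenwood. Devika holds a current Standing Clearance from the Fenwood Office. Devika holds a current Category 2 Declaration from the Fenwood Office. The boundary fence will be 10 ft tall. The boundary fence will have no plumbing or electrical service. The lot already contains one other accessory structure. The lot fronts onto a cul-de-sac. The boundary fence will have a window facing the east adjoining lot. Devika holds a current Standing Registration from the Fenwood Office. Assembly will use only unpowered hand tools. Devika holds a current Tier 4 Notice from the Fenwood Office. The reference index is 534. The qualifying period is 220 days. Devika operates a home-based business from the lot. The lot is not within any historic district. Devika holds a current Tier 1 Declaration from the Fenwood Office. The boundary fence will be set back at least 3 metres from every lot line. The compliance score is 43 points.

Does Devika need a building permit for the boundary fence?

Exception (a)'s conditions are all satisfied: the setback is at least 3 m on every side; the qualifying period is 220 days, below the 285 days limit. But applying paragraphs (e)–(f): (e) is engaged — a home-based business operates on the lot. (f), which would lift (e), does not operate here — the lot is not in a historic district. (a) is therefore removed.
Exception (b)'s conditions are all satisfied: a current Category 2 Declaration is held; there is no plumbing or electrical service. Under paragraphs (g)–(l): (g) would limit (b) — a current Standing Registration is held — but (h) sets (g) aside: (h) operates against (g): the compliance score is 43 points, under the 48 points limit. (i) applies (a current Standing Clearance is held), but is set aside by (j): (j) operates — a current Tier 1 Declaration is held. (k) is engaged (a current Tier 4 Notice is held), but is set aside by (l): (l) operates against (k): the reference index is 534, meeting the 521 threshold. (b) remains available.
Exception (c) requires that the structure will have no windows facing an adjoining lot; but a window faces an adjoining lot, so (c) is unavailable.
Exception (d) does not apply: the structure's height is 10 ft, not below 9 ft.

No — exception (b) applies; Devika does not need a building permit.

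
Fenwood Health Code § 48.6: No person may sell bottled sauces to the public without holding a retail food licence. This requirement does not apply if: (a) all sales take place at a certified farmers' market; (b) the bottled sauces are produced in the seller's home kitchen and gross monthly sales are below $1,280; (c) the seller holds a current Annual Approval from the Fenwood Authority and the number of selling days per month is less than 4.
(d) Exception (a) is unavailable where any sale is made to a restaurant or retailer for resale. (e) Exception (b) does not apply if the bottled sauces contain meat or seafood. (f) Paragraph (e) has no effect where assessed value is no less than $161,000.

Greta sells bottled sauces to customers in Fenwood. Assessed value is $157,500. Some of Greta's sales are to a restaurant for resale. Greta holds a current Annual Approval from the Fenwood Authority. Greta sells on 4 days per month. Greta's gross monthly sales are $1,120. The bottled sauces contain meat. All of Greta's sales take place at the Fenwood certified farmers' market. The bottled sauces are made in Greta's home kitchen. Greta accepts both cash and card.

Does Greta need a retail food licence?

Yes — Greta must hold a retail food licence.

Exception (a): all sales are at a certified farmers' market — every condition holds. But: (d) is triggered — some sales are to a restaurant for resale. So (a) is unavailable.
Exception (b): the bottled sauces are home-kitchen produced; gross monthly sales are $1,120, below the $1,280 limit — every condition holds. However, paragraphs (e)–(f) must be considered: (e) applies — the bottled sauces contain meat. (f) is not triggered (assessed value is $157,500, short of $161,000), so (e) stands. Exception (b) does not apply.
Exception (c) does not apply: the number of selling days per month is 4, not less than 4.
None of the exceptions is available; § 48.6 applies in full.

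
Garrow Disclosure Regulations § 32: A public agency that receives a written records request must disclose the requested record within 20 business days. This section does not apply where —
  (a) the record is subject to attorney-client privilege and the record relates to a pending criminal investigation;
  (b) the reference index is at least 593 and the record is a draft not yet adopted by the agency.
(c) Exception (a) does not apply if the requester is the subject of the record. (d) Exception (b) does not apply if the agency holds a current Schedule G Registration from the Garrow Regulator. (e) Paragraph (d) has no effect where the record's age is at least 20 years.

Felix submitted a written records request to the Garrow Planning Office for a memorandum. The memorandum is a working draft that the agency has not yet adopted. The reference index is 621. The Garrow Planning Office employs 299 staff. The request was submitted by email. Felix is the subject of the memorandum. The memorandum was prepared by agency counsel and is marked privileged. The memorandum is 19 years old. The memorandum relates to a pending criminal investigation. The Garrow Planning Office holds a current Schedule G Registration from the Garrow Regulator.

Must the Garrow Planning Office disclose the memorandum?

Yes — the Garrow Planning Office must disclose the memorandum.

Exception (a)'s conditions are all satisfied: the memorandum is privileged; the memorandum relates to a pending investigation. But applying paragraph (c): (c) operates against (a): Felix is the subject of the memorandum. So (a) is unavailable.
Exception (b) is satisfied on its face — the reference index is 621, meeting the 593 threshold; the memorandum is an unadopted draft. However, paragraphs (d)–(e) must be considered: (d) operates — a current Schedule G Registration is held. (e), which would lift (d), is not triggered — the record's age is 19 years, short of 20 years. (b) is therefore removed.
No exception displaces § 32.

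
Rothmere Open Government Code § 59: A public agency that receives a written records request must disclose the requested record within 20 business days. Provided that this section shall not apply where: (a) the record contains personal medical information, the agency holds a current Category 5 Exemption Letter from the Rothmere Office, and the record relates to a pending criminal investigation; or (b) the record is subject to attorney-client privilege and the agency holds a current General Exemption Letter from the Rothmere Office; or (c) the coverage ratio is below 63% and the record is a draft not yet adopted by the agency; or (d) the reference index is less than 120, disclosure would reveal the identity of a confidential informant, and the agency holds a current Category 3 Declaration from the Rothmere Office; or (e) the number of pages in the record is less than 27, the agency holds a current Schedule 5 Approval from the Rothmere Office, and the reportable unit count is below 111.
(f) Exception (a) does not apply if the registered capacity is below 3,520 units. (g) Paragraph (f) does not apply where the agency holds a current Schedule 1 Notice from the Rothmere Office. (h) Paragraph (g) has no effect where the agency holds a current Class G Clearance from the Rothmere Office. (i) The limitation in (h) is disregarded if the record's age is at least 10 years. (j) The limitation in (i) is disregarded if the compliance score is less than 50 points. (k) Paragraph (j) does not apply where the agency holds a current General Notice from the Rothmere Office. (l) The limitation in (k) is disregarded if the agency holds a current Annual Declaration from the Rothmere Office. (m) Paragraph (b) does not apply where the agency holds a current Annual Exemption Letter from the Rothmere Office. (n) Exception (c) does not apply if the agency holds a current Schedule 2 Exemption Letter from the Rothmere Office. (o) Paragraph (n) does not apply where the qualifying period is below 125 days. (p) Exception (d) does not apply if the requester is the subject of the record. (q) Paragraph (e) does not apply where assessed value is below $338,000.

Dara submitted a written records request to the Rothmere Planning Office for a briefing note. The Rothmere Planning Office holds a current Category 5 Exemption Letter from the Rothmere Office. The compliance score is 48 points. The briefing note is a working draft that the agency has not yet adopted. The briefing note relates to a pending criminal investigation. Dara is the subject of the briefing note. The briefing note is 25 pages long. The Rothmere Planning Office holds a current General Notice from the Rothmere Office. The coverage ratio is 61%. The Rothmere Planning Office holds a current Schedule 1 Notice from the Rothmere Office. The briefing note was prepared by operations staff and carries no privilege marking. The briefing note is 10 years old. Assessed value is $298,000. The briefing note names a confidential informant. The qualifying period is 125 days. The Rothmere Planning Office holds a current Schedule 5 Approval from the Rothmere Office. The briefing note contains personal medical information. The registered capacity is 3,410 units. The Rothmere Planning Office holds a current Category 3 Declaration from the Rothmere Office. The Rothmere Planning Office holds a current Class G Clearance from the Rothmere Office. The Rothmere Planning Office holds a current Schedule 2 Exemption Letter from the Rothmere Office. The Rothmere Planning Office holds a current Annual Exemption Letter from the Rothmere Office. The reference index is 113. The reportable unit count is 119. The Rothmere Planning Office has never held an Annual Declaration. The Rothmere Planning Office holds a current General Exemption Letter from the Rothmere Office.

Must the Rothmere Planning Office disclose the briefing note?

All of (a)'s requirements are met (the briefing note contains personal medical information; a current Category 5 Exemption Letter is held; the briefing note relates to a pending investigation). As to paragraphs (f)–(l): (f) applies (the registered capacity is 3,410 units, below the 3,520 units limit), but is itself disapplied by (g): (g) operates — a current Schedule 1 Notice is held. (h) would limit (g) — a current Class G Clearance is held — but (i) sets (h) aside: (i) applies — the record's age is 10 years, meeting the 10 years threshold. (j) applies (the compliance score is 48 points, less than the 50 points limit), but yields to (k): (k) is engaged — a current General Notice is held. (l) is not engaged (no current Annual Declaration is held), so (k) stands. So (a) applies.
Exception (b) does not apply: the briefing note carries no privilege marking.
Exception (c)'s conditions are all satisfied: the coverage ratio is 61%, below the 63% limit; the briefing note is an unadopted draft. But: (n) operates against (c): a current Schedule 2 Exemption Letter is held. (o), which would lift (n), is not triggered — the qualifying period is 125 days, not below 125 days. Exception (c) does not apply.
All of (d)'s requirements are met (the reference index is 113, less than the 120 limit; the briefing note names a confidential informant; a current Category 3 Declaration is held). But: (p) operates against (d): Dara is the subject of the briefing note. (d) is therefore removed.
Exception (e) fails — the reportable unit count is 119, not below 111.

No — exception (a) applies; the Rothmere Planning Office is not required to disclose the briefing note.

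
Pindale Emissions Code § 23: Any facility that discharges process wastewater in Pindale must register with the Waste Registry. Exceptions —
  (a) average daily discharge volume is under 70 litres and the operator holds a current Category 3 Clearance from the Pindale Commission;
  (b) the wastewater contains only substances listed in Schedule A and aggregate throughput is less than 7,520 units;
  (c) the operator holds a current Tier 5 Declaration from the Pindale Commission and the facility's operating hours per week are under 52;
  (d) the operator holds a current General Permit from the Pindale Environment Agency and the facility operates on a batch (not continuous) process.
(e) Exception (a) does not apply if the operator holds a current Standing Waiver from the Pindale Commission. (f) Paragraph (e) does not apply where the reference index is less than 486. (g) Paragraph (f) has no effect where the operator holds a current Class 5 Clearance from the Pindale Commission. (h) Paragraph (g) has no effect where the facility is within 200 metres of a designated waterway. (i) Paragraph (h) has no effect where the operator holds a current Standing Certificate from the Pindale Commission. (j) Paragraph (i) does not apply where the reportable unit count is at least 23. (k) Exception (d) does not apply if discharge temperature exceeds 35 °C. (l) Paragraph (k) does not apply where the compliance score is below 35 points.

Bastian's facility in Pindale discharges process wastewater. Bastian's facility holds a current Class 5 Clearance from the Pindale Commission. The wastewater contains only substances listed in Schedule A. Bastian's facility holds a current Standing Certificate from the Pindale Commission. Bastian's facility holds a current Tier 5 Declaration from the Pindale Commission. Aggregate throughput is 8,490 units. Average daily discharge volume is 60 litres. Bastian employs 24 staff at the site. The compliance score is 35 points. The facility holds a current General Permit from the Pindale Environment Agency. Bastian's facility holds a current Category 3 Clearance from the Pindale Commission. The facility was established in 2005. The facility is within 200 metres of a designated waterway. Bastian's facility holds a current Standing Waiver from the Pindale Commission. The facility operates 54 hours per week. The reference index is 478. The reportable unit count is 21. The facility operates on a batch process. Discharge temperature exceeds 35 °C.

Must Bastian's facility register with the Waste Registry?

Yes — Bastian's facility must register with the Waste Registry.

All of (a)'s requirements are met (average daily discharge volume is 60 litres, under the 70 litres limit; a current Category 3 Clearance is held). But: (e) operates against (a): a current Standing Waiver is held. (f) would limit (e) — the reference index is 478, less than the 486 limit — but (g) sets (f) aside: (g) operates against (f): a current Class 5 Clearance is held. (h) applies (the facility is within 200 m of a designated waterway), but is displaced by (i): (i) operates against (h): a current Standing Certificate is held. (j), which would lift (i), is not engaged — the reportable unit count is 21, short of 23. (a) is therefore removed.
Exception (b) requires that aggregate throughput is less than 7,520 units; but aggregate throughput is 8,490 units, not less than 7,520 units, so (b) is unavailable.
Exception (c) fails — the facility's operating hours per week are 54, not under 52.
All of (d)'s requirements are met (a current General Permit is held; the facility operates on a batch process). But applying paragraphs (k)–(l): (k) applies — discharge temperature exceeds 35 °C. (l), which would lift (k), is not triggered — the compliance score is 35 points, not below 35 points. (d) is therefore removed.
None of the exceptions is available; § 23 applies in full.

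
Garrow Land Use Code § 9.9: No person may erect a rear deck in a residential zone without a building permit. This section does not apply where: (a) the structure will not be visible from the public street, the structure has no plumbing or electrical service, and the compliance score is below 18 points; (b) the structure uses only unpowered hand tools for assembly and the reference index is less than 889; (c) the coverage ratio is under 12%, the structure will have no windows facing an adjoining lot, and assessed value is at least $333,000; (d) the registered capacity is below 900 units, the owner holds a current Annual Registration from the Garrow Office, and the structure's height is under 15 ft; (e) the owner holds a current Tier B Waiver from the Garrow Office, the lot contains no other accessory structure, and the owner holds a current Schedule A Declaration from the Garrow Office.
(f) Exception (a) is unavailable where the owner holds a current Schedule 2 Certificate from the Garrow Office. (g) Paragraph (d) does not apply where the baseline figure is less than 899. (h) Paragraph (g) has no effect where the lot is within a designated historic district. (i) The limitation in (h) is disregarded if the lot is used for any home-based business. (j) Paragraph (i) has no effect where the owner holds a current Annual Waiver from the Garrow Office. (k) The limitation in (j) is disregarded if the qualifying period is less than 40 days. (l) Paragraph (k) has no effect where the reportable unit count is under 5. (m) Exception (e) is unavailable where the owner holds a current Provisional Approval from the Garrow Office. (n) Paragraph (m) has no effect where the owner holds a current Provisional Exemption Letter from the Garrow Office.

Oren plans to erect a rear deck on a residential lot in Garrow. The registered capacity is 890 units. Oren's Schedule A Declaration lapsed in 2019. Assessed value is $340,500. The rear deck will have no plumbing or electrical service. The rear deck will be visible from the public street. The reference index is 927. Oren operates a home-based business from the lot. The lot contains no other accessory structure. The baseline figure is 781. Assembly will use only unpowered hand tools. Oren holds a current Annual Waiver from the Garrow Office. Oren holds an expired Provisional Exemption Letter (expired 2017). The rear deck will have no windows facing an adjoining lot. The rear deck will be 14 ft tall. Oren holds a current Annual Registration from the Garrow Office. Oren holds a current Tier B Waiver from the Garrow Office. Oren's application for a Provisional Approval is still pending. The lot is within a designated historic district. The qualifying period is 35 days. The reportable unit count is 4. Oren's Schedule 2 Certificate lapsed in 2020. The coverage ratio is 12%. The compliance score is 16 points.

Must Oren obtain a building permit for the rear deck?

Exception (a) does not apply: the structure will be visible from the street.
Exception (b) requires that the reference index is less than 889; but the reference index is 927, not less than 889, so (b) is unavailable.
Exception (c) does not apply: the coverage ratio is 12%, not under 12%.
Exception (d): the registered capacity is 890 units, below the 900 units limit; a current Annual Registration is held; the structure's height is 14 ft, under the 15 ft limit — every condition holds. Considering the limiting provisions: (g) is engaged (the baseline figure is 781, less than the 899 limit), but yields to (h): (h) operates — the lot is in a historic district. (i) is triggered (a home-based business operates on the lot), but is set aside by (j): (j) applies — a current Annual Waiver is held. (k) would limit (j) — the qualifying period is 35 days, less than the 40 days limit — but (l) sets (k) aside: (l) applies — the reportable unit count is 4, under the 5 limit. Exception (d) stands.
Exception (e) fails — the Schedule A Declaration is not current.

No — exception (d) applies; Oren does not need a building permit.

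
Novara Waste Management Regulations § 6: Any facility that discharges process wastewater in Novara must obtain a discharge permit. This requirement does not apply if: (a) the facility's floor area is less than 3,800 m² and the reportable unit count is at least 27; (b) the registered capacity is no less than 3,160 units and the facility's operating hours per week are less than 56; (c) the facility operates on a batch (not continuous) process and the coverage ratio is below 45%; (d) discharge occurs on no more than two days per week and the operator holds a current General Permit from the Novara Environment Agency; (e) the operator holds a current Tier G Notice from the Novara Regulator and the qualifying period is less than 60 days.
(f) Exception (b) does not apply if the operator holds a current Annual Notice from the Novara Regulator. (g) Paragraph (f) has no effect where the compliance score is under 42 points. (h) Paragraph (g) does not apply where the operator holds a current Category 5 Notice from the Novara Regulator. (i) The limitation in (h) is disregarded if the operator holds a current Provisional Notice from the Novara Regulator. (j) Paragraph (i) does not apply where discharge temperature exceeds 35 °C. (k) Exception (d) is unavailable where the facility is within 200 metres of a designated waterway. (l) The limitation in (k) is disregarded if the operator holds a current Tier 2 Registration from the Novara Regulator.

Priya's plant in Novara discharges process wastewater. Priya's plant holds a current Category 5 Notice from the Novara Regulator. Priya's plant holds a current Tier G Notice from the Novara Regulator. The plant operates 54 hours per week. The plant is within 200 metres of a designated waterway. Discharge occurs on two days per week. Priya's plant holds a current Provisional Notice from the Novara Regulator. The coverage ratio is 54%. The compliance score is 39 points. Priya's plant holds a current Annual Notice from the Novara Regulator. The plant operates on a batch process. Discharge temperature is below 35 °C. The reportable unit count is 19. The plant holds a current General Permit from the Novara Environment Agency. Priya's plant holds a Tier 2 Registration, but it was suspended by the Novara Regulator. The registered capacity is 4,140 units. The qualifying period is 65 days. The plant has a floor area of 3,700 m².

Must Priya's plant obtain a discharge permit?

No — exception (b) applies; Priya's plant is not required to obtain a discharge permit.

Exception (a) does not apply: the reportable unit count is 19, short of 27.
All of (b)'s requirements are met (the registered capacity is 4,140 units, meeting the 3,160 units threshold; the facility's operating hours per week are 54, less than the 56 limit). Under paragraphs (f)–(j): (f) would limit (b) — a current Annual Notice is held — but (g) sets (f) aside: (g) operates against (f): the compliance score is 39 points, under the 42 points limit. (h) would limit (g) — a current Category 5 Notice is held — but (i) sets (h) aside: (i) applies — a current Provisional Notice is held. (j) is inapplicable (discharge temperature is below 35 °C), so (i) stands. (b) remains available.
Exception (c) requires that the coverage ratio is below 45%; but the coverage ratio is 54%, not below 45%, so (c) is unavailable.
All of (d)'s requirements are met (discharge occurs on no more than two days per week; a current General Permit is held). Turning to paragraphs (k)–(l): (k) operates — the plant is within 200 m of a designated waterway. (l) is not engaged (no current Tier 2 Registration is held), so (k) stands. So (d) is unavailable.
Exception (e) requires that the qualifying period is less than 60 days; but the qualifying period is 65 days, not less than 60 days, so (e) is unavailable.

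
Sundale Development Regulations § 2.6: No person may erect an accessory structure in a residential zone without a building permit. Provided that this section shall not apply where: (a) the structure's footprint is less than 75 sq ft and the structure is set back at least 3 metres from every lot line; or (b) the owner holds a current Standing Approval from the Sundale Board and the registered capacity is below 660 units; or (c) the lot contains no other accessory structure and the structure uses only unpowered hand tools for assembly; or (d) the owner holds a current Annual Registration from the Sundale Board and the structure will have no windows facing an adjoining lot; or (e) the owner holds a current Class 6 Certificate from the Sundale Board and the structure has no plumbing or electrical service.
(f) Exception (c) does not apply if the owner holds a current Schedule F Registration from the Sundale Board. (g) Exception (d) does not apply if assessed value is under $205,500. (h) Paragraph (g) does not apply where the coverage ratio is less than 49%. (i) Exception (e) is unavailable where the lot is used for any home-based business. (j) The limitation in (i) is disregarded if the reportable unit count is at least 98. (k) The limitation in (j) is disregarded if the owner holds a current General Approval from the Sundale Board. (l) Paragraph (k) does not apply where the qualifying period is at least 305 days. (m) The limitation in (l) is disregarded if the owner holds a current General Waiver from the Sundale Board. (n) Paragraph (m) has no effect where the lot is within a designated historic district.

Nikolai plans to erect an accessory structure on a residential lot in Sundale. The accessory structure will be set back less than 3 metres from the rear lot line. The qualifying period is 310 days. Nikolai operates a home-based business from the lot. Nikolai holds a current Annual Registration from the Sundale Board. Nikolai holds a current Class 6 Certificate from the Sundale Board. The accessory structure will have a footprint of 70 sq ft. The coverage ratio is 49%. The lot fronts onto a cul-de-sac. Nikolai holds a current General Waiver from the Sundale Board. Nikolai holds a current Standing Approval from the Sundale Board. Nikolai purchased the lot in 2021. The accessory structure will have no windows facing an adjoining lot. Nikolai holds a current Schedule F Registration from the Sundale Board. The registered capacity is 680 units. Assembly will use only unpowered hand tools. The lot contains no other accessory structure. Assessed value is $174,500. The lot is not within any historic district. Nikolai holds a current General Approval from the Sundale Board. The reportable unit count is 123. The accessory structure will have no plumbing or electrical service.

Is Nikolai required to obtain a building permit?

Yes — Nikolai must obtain a building permit.

Exception (a) fails — the rear setback is under 3 m.
Exception (b) requires that the registered capacity is below 660 units; but the registered capacity is 680 units, not below 660 units, so (b) is unavailable.
Exception (c)'s conditions are all satisfied: the lot has no other accessory structure; assembly uses only hand tools. But applying paragraph (f): (f) operates against (c): a current Schedule F Registration is held. So (c) is unavailable.
All of (d)'s requirements are met (a current Annual Registration is held; no windows face an adjoining lot). But: (g) is triggered — assessed value is $174,500, under the $205,500 limit. (h) is inapplicable (the coverage ratio is 49%, not less than 49%), so (g) stands. So (d) is unavailable.
Exception (e) is satisfied on its face — a current Class 6 Certificate is held; there is no plumbing or electrical service. But: (i) operates against (e): a home-based business operates on the lot. (j) would limit (i) — the reportable unit count is 123, meeting the 98 threshold — but (k) sets (j) aside: (k) is triggered — a current General Approval is held. (l) operates (the qualifying period is 310 days, meeting the 305 days threshold), but is itself disapplied by (m): (m) is engaged — a current General Waiver is held. (n) does not operate here (the lot is not in a historic district), so (m) stands. So (e) is unavailable.
Every exception is unavailable, so the rule governs.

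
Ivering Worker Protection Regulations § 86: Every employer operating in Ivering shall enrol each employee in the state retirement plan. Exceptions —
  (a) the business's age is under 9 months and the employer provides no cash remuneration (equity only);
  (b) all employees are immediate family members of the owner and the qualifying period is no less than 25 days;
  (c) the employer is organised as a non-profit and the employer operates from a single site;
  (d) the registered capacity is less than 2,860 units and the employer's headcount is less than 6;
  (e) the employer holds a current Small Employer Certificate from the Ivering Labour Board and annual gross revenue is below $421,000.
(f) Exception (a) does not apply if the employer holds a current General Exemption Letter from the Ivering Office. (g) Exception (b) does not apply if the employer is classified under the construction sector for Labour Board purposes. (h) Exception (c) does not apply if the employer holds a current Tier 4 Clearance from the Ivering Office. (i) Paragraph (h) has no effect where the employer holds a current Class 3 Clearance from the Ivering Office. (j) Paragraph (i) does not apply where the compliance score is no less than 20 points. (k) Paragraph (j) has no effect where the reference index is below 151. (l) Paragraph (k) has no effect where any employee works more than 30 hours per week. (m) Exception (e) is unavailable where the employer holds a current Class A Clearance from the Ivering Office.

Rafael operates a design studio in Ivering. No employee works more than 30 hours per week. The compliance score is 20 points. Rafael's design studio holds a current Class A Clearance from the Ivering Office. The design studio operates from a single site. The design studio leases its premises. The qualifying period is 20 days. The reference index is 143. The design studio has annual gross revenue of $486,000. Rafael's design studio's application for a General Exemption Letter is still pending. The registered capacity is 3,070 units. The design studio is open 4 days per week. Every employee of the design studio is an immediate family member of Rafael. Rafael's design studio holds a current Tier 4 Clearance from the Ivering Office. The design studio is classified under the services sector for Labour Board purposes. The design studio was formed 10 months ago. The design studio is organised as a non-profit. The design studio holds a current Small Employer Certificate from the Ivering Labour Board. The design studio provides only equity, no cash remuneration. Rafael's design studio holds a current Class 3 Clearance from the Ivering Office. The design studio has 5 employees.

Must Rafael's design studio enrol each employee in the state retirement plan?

No — exception (c) applies; Rafael's design studio is not required to enrol each employee in the state retirement plan.

Exception (a) requires that the business's age is under 9 months; but the business's age is 10 months, not under 9 months, so (a) is unavailable.
Exception (b) requires that the qualifying period is no less than 25 days; but the qualifying period is 20 days, short of 25 days, so (b) is unavailable.
Exception (c): the employer is a non-profit; the employer operates from a single site — every condition holds. Considering the limiting provisions: (h) operates (a current Tier 4 Clearance is held), but yields to (i): (i) is triggered — a current Class 3 Clearance is held. (j) would limit (i) — the compliance score is 20 points, meeting the 20 points threshold — but (k) sets (j) aside: (k) applies — the reference index is 143, below the 151 limit. (l), which would lift (k), is not triggered — no employee exceeds 30 hours/week. So (c) applies.
Exception (d) requires that the registered capacity is less than 2,860 units; but the registered capacity is 3,070 units, not less than 2,860 units, so (d) is unavailable.
Exception (e) requires that annual gross revenue is below $421,000; but annual gross revenue is $486,000, not below $421,000, so (e) is unavailable.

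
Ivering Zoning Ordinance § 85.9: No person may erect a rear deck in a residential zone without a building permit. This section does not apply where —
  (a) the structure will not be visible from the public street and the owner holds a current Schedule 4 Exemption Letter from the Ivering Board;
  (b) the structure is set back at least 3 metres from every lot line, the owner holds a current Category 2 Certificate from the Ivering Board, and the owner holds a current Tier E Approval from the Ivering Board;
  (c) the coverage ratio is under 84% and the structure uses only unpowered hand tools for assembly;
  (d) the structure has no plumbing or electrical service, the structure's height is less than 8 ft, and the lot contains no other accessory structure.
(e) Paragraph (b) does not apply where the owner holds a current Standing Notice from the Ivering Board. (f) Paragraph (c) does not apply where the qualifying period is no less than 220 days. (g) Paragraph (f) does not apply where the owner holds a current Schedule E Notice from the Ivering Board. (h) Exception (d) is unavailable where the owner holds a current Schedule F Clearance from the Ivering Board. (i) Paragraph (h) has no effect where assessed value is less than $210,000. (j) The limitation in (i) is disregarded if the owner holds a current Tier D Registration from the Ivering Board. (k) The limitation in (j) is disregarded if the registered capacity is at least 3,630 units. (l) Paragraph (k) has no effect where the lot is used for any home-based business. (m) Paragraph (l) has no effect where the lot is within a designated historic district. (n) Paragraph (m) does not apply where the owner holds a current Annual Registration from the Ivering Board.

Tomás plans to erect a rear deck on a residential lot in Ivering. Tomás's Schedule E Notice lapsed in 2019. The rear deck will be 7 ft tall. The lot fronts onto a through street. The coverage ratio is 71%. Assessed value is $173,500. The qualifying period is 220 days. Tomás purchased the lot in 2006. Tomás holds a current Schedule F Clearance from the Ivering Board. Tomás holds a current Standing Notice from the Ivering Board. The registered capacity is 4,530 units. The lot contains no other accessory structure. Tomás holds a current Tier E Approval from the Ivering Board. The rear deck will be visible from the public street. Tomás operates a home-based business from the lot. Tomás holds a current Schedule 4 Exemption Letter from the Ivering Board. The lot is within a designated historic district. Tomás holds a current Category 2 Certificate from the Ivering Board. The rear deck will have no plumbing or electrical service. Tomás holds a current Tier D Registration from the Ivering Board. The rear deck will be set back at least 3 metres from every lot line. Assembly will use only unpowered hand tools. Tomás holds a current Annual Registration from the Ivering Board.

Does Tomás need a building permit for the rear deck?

Exception (a) requires that the structure will not be visible from the public street; but the structure will be visible from the street, so (a) is unavailable.
Exception (b) is satisfied on its face — the setback is at least 3 m on every side; a current Category 2 Certificate is held; a current Tier E Approval is held. Turning to paragraph (e): (e) operates against (b): a current Standing Notice is held. (b) is therefore removed.
Exception (c)'s conditions are all satisfied: the coverage ratio is 71%, under the 84% limit; assembly uses only hand tools. However, paragraphs (f)–(g) must be considered: (f) operates against (c): the qualifying period is 220 days, meeting the 220 days threshold. (g), which would lift (f), is not engaged — there is no Schedule E Notice in force. Exception (c) does not apply.
Exception (d)'s conditions are all satisfied: there is no plumbing or electrical service; the structure's height is 7 ft, less than the 8 ft limit; the lot has no other accessory structure. However, paragraphs (h)–(n) must be considered: (h) applies — a current Schedule F Clearance is held. (i) would limit (h) — assessed value is $173,500, less than the $210,000 limit — but (j) sets (i) aside: (j) operates — a current Tier D Registration is held. (k) would limit (j) — the registered capacity is 4,530 units, meeting the 3,630 units threshold — but (l) sets (k) aside: (l) is engaged — a home-based business operates on the lot. (m) is triggered (the lot is in a historic district), but is itself disapplied by (n): (n) is engaged — a current Annual Registration is held. So (d) is unavailable.
None of the exceptions is available; § 85.9 applies in full.

Yes — Tomás must obtain a building permit.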